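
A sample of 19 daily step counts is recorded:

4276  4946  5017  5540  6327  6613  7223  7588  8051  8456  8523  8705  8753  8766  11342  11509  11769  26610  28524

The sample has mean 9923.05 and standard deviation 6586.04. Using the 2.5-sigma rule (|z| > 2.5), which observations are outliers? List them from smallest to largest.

26610, 28524

Cutoffs at x̄ ± 2.5s: 9923.05 ± 2.5·6586.04 = [-6542.05, 26388.15].
26610: z = 2.53, |z| > 2.5 → outlier.
28524: z = 2.82, |z| > 2.5 → outlier.
Every other value lies within [-6542.05, 26388.15].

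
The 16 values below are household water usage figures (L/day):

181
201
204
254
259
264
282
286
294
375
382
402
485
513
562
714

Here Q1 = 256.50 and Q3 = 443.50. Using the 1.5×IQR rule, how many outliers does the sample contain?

IQR = 187.00; fences at 256.50 − 280.50 = -24.00 and 443.50 + 280.50 = 724.00.
Every value lies within the cutoffs.

0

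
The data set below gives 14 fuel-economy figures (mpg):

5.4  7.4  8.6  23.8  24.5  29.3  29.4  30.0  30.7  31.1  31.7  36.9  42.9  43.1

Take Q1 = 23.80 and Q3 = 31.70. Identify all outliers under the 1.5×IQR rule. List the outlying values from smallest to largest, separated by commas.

IQR = Q3 − Q1 = 31.70 − 23.80 = 7.90.
Lower fence = Q1 − 1.5·IQR = 23.80 − 11.85 = 11.95.
Upper fence = Q3 + 1.5·IQR = 31.70 + 11.85 = 43.55.
5.4 < 11.95 → outlier.
7.4 < 11.95 → outlier.
8.6 < 11.95 → outlier.
All remaining values lie within [11.95, 43.55].

5.4, 7.4, 8.6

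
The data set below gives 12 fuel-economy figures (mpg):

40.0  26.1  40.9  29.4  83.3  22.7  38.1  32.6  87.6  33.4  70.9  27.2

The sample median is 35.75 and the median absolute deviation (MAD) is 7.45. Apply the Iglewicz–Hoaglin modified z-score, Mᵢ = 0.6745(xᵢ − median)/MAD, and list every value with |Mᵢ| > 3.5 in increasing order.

|Mᵢ| > 3.5 ⇔ |xᵢ − 35.75| > 3.5·7.45/0.6745 = 38.66.
So outliers lie outside [-2.91, 74.41].
83.3: M = 4.31 → outlier.
87.6: M = 4.69 → outlier.

83.3, 87.6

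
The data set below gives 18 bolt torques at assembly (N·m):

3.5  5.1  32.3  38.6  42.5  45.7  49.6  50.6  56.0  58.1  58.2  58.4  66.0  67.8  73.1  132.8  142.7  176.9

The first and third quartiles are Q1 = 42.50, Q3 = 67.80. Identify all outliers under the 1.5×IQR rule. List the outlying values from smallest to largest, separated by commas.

3.5, 132.8, 142.7, 176.9

IQR = Q3 − Q1 = 67.80 − 42.50 = 25.30.
Lower fence = Q1 − 1.5·IQR = 42.50 − 37.95 = 4.55.
Upper fence = Q3 + 1.5·IQR = 67.80 + 37.95 = 105.75.
3.5 < 4.55 → outlier.
132.8 > 105.75 → outlier.
142.7 > 105.75 → outlier.
176.9 > 105.75 → outlier.
All remaining values lie within [4.55, 105.75].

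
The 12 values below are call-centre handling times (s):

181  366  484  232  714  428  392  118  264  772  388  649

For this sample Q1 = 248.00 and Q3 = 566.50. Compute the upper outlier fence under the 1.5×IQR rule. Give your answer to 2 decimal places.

1044.25

IQR = Q3 − Q1 = 566.50 − 248.00 = 318.50.
Lower fence = Q1 − 1.5·IQR = 248.00 − 477.75 = -229.75.
Upper fence = Q3 + 1.5·IQR = 566.50 + 477.75 = 1044.25.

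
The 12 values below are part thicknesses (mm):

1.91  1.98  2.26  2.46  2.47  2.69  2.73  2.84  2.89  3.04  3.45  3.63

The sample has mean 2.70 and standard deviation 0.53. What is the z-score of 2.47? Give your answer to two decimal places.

z = (2.47 − 2.70) / 0.53 = -0.43.

-0.43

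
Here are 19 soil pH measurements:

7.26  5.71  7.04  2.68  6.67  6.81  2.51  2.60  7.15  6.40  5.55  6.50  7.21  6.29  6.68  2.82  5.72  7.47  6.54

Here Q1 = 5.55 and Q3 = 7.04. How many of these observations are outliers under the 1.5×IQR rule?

4

IQR = 1.49; fences at 5.55 − 2.235 = 3.315 and 7.04 + 2.235 = 9.275.
Outside the cutoffs: 2.51, 2.60, 2.68, 2.82.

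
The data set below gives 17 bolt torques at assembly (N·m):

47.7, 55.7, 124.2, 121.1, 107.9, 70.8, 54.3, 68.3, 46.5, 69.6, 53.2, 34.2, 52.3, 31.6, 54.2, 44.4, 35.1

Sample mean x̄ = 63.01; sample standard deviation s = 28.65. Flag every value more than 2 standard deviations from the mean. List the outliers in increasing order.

121.1, 124.2

Cutoffs at x̄ ± 2s: 63.01 ± 2·28.65 = [5.71, 120.31].
121.1: z = 2.03, |z| > 2 → outlier.
124.2: z = 2.14, |z| > 2 → outlier.
Every other value lies within [5.71, 120.31].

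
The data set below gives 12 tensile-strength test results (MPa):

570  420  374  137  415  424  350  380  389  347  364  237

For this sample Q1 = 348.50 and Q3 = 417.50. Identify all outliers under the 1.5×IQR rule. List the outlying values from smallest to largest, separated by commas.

IQR = Q3 − Q1 = 417.50 − 348.50 = 69.00.
Lower fence = Q1 − 1.5·IQR = 348.50 − 103.50 = 245.00.
Upper fence = Q3 + 1.5·IQR = 417.50 + 103.50 = 521.00.
137 < 245.00 → outlier.
237 < 245.00 → outlier.
570 > 521.00 → outlier.
All remaining values lie within [245.00, 521.00].

137, 237, 570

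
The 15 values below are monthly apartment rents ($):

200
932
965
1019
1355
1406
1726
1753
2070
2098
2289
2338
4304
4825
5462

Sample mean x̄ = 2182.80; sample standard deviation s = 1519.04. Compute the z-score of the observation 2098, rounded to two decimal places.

z = (2098 − 2182.80) / 1519.04 = -0.06.

-0.06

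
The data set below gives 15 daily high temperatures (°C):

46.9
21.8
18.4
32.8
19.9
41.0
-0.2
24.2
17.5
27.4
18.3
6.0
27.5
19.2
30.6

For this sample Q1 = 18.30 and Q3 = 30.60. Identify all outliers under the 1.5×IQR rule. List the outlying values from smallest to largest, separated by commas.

IQR = Q3 − Q1 = 30.60 − 18.30 = 12.30.
Lower fence = Q1 − 1.5·IQR = 18.30 − 18.45 = -0.15.
Upper fence = Q3 + 1.5·IQR = 30.60 + 18.45 = 49.05.
-0.2 < -0.15 → outlier.
All remaining values lie within [-0.15, 49.05].

-0.2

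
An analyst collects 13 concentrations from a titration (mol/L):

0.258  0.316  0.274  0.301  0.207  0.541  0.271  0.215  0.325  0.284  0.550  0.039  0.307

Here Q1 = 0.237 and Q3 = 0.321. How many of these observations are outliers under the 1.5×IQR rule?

IQR = 0.084; fences at 0.237 − 0.126 = 0.111 and 0.321 + 0.126 = 0.447.
Outside the cutoffs: 0.039, 0.541, 0.550.

3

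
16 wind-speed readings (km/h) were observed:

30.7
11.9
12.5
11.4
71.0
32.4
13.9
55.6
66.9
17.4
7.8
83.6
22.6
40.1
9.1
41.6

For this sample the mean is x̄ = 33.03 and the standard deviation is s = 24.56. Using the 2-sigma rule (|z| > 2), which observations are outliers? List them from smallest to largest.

83.6

Cutoffs at x̄ ± 2s: 33.03 ± 2·24.56 = [-16.09, 82.15].
83.6: z = 2.06, |z| > 2 → outlier.
Every other value lies within [-16.09, 82.15].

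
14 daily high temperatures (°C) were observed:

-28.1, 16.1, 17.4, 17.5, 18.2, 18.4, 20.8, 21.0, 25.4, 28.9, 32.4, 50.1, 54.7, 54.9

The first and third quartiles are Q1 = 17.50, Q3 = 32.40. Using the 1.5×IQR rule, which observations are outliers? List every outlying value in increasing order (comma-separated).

IQR = Q3 − Q1 = 32.40 − 17.50 = 14.90.
Lower fence = Q1 − 1.5·IQR = 17.50 − 22.35 = -4.85.
Upper fence = Q3 + 1.5·IQR = 32.40 + 22.35 = 54.75.
-28.1 < -4.85 → outlier.
54.9 > 54.75 → outlier.
All remaining values lie within [-4.85, 54.75].

-28.1, 54.9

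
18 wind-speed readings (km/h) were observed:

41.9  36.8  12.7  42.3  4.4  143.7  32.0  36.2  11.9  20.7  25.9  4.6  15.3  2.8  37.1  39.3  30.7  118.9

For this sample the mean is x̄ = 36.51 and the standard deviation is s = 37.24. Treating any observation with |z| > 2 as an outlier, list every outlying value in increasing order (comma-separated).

Cutoffs at x̄ ± 2s: 36.51 ± 2·37.24 = [-37.97, 110.99].
118.9: z = 2.21, |z| > 2 → outlier.
143.7: z = 2.88, |z| > 2 → outlier.
Every other value lies within [-37.97, 110.99].

118.9, 143.7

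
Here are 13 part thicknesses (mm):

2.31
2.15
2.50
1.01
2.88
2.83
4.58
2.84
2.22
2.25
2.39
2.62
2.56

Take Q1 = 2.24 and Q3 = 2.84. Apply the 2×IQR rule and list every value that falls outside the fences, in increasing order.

IQR = Q3 − Q1 = 2.84 − 2.24 = 0.60.
Lower fence = Q1 − 2·IQR = 2.24 − 1.20 = 1.04.
Upper fence = Q3 + 2·IQR = 2.84 + 1.20 = 4.04.
1.01 < 1.04 → outlier.
4.58 > 4.04 → outlier.
All remaining values lie within [1.04, 4.04].

1.01, 4.58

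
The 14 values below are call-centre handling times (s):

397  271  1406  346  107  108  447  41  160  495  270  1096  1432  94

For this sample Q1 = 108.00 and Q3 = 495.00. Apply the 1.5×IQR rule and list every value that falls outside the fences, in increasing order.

IQR = Q3 − Q1 = 495.00 − 108.00 = 387.00.
Lower fence = Q1 − 1.5·IQR = 108.00 − 580.50 = -472.50.
Upper fence = Q3 + 1.5·IQR = 495.00 + 580.50 = 1075.50.
1096 > 1075.50 → outlier.
1406 > 1075.50 → outlier.
1432 > 1075.50 → outlier.
All remaining values lie within [-472.50, 1075.50].

1096, 1406, 1432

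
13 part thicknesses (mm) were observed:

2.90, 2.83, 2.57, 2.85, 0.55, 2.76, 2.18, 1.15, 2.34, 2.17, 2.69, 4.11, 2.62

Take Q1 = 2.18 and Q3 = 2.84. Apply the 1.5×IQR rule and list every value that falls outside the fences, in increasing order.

IQR = Q3 − Q1 = 2.84 − 2.18 = 0.66.
Lower fence = Q1 − 1.5·IQR = 2.18 − 0.99 = 1.19.
Upper fence = Q3 + 1.5·IQR = 2.84 + 0.99 = 3.83.
0.55 < 1.19 → outlier.
1.15 < 1.19 → outlier.
4.11 > 3.83 → outlier.
All remaining values lie within [1.19, 3.83].

0.55, 1.15, 4.11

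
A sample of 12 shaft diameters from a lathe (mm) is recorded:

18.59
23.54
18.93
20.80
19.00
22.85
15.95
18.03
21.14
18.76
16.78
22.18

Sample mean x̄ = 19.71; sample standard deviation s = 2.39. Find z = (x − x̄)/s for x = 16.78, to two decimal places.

-1.23

z = (16.78 − 19.71) / 2.39 = -1.23.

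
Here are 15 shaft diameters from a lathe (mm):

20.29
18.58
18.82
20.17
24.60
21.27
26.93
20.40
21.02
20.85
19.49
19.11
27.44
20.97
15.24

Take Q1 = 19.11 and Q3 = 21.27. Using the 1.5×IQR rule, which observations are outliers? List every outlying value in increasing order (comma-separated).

15.24, 24.60, 26.93, 27.44

IQR = Q3 − Q1 = 21.27 − 19.11 = 2.16.
Lower fence = Q1 − 1.5·IQR = 19.11 − 3.24 = 15.87.
Upper fence = Q3 + 1.5·IQR = 21.27 + 3.24 = 24.51.
15.24 < 15.87 → outlier.
24.60 > 24.51 → outlier.
26.93 > 24.51 → outlier.
27.44 > 24.51 → outlier.
All remaining values lie within [15.87, 24.51].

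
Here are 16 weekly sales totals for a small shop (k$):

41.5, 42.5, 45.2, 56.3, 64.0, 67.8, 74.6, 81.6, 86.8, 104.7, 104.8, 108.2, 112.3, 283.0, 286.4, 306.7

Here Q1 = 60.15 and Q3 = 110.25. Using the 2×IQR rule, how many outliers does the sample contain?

3

IQR = 50.10; fences at 60.15 − 100.20 = -40.05 and 110.25 + 100.20 = 210.45.
Outside the cutoffs: 283.0, 286.4, 306.7.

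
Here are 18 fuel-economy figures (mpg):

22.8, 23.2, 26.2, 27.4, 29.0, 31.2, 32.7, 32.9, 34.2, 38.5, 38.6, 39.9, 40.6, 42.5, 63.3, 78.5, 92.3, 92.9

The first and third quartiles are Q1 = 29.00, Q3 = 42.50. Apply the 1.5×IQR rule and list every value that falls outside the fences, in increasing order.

63.3, 78.5, 92.3, 92.9

IQR = Q3 − Q1 = 42.50 − 29.00 = 13.50.
Lower fence = Q1 − 1.5·IQR = 29.00 − 20.25 = 8.75.
Upper fence = Q3 + 1.5·IQR = 42.50 + 20.25 = 62.75.
63.3 > 62.75 → outlier.
78.5 > 62.75 → outlier.
92.3 > 62.75 → outlier.
92.9 > 62.75 → outlier.
All remaining values lie within [8.75, 62.75].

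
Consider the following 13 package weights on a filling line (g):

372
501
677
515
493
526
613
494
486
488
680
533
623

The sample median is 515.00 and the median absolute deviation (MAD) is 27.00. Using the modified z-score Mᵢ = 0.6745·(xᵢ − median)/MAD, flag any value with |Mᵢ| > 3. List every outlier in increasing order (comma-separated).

|Mᵢ| > 3 ⇔ |xᵢ − 515.00| > 3·27.00/0.6745 = 120.09.
So outliers lie outside [394.91, 635.09].
372: M = -3.57 → outlier.
677: M = 4.05 → outlier.
680: M = 4.12 → outlier.

372, 677, 680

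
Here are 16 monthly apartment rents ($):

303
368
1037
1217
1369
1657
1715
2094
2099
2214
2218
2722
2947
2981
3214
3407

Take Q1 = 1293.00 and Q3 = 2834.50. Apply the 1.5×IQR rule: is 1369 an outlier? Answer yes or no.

IQR = Q3 − Q1 = 2834.50 − 1293.00 = 1541.50.
Lower fence = Q1 − 1.5·IQR = 1293.00 − 2312.25 = -1019.25.
Upper fence = Q3 + 1.5·IQR = 2834.50 + 2312.25 = 5146.75.
1369 lies within [-1019.25, 5146.75].

no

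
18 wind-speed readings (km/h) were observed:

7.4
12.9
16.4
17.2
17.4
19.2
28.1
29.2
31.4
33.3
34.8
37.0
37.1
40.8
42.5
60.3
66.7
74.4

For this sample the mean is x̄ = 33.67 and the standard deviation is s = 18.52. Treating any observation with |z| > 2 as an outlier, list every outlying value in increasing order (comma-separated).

Cutoffs at x̄ ± 2s: 33.67 ± 2·18.52 = [-3.37, 70.71].
74.4: z = 2.20, |z| > 2 → outlier.
Every other value lies within [-3.37, 70.71].

74.4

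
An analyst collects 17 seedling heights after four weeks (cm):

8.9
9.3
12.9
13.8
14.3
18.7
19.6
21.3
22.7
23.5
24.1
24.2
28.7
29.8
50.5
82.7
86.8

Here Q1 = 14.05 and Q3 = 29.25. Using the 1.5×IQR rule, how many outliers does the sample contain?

IQR = 15.20; fences at 14.05 − 22.80 = -8.75 and 29.25 + 22.80 = 52.05.
Outside the cutoffs: 82.7, 86.8.

2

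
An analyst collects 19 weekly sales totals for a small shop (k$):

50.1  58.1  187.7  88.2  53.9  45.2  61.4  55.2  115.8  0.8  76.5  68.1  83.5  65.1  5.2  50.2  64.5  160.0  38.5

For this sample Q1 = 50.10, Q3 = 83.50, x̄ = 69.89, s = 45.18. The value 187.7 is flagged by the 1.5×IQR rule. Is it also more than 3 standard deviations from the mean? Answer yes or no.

z = (187.7 − 69.89) / 45.18 = 2.61.
|z| = 2.61 ≤ 3.

no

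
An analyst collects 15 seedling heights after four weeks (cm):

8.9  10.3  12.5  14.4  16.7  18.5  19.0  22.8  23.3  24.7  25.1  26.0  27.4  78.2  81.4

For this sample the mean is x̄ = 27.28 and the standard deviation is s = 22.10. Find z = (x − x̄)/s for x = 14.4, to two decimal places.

z = (14.4 − 27.28) / 22.10 = -0.58.

-0.58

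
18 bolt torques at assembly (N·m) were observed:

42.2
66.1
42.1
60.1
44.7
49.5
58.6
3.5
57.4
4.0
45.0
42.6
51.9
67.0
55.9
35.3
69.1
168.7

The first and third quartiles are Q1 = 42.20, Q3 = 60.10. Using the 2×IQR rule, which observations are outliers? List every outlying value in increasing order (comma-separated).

IQR = Q3 − Q1 = 60.10 − 42.20 = 17.90.
Lower fence = Q1 − 2·IQR = 42.20 − 35.80 = 6.40.
Upper fence = Q3 + 2·IQR = 60.10 + 35.80 = 95.90.
3.5 < 6.40 → outlier.
4.0 < 6.40 → outlier.
168.7 > 95.90 → outlier.
All remaining values lie within [6.40, 95.90].

3.5, 4.0, 168.7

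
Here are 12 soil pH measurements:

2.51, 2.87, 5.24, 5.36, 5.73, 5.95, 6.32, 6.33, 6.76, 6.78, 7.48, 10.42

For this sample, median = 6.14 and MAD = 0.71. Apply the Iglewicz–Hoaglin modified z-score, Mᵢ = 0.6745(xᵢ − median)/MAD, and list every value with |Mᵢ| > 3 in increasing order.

|Mᵢ| > 3 ⇔ |xᵢ − 6.14| > 3·0.71/0.6745 = 3.16.
So outliers lie outside [2.98, 9.30].
2.51: M = -3.45 → outlier.
2.87: M = -3.11 → outlier.
10.42: M = 4.07 → outlier.

2.51, 2.87, 10.42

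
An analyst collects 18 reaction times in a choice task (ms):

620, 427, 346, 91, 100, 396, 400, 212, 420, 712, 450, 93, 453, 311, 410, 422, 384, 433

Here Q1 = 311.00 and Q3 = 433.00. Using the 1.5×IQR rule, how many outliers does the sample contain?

5

IQR = 122.00; fences at 311.00 − 183.00 = 128.00 and 433.00 + 183.00 = 616.00.
Outside the cutoffs: 91, 93, 100, 620, 712.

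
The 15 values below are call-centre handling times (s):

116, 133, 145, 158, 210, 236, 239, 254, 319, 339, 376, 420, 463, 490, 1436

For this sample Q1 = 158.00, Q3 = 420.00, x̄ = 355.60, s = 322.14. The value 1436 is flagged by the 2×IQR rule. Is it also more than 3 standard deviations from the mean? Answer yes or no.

yes

z = (1436 − 355.60) / 322.14 = 3.35.
|z| = 3.35 > 3.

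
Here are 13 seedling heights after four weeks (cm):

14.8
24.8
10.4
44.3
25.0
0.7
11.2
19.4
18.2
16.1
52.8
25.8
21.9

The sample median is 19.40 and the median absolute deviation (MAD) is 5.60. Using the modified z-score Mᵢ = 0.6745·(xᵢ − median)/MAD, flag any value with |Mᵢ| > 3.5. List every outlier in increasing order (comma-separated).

|Mᵢ| > 3.5 ⇔ |xᵢ − 19.40| > 3.5·5.60/0.6745 = 29.06.
So outliers lie outside [-9.66, 48.46].
52.8: M = 4.02 → outlier.

52.8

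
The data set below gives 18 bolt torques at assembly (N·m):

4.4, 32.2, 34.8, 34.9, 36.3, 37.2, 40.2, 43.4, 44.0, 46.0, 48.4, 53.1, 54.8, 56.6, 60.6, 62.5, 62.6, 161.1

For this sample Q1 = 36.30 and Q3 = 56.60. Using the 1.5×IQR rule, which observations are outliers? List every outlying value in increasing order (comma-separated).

IQR = Q3 − Q1 = 56.60 − 36.30 = 20.30.
Lower fence = Q1 − 1.5·IQR = 36.30 − 30.45 = 5.85.
Upper fence = Q3 + 1.5·IQR = 56.60 + 30.45 = 87.05.
4.4 < 5.85 → outlier.
161.1 > 87.05 → outlier.
All remaining values lie within [5.85, 87.05].

4.4, 161.1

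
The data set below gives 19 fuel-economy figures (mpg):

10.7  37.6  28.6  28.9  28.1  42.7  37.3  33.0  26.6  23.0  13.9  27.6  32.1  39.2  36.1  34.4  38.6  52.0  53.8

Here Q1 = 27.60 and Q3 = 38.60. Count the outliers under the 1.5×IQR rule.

1

IQR = 11.00; fences at 27.60 − 16.50 = 11.10 and 38.60 + 16.50 = 55.10.
Outside the cutoffs: 10.7.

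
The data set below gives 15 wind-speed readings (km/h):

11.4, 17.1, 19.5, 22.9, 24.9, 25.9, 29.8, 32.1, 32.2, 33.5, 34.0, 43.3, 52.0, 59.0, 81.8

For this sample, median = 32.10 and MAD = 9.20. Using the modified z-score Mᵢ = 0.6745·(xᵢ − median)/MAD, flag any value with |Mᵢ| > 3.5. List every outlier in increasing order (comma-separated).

81.8

|Mᵢ| > 3.5 ⇔ |xᵢ − 32.10| > 3.5·9.20/0.6745 = 47.74.
So outliers lie outside [-15.64, 79.84].
81.8: M = 3.64 → outlier.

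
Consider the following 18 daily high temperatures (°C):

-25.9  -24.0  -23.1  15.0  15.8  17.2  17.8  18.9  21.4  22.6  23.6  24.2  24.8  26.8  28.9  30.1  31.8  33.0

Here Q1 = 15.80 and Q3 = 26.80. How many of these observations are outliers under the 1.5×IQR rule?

IQR = 11.00; fences at 15.80 − 16.50 = -0.70 and 26.80 + 16.50 = 43.30.
Outside the cutoffs: -25.9, -24.0, -23.1.

3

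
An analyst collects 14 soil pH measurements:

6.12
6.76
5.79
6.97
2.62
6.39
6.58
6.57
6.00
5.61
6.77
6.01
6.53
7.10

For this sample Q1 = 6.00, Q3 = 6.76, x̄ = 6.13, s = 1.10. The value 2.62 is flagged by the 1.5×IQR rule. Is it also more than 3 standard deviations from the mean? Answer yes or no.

z = (2.62 − 6.13) / 1.10 = -3.19.
|z| = 3.19 > 3.

yes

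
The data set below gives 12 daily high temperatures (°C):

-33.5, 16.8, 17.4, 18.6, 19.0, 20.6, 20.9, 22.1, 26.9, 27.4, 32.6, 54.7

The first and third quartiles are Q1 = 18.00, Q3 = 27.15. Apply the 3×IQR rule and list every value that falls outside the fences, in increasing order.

IQR = Q3 − Q1 = 27.15 − 18.00 = 9.15.
Lower fence = Q1 − 3·IQR = 18.00 − 27.45 = -9.45.
Upper fence = Q3 + 3·IQR = 27.15 + 27.45 = 54.60.
-33.5 < -9.45 → outlier.
54.7 > 54.60 → outlier.
All remaining values lie within [-9.45, 54.60].

-33.5, 54.7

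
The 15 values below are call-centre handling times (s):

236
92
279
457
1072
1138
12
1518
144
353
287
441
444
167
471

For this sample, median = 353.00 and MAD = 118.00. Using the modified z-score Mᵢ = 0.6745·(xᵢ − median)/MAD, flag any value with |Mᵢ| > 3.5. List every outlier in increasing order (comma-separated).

1072, 1138, 1518

|Mᵢ| > 3.5 ⇔ |xᵢ − 353.00| > 3.5·118.00/0.6745 = 612.31.
So outliers lie outside [-259.31, 965.31].
1072: M = 4.11 → outlier.
1138: M = 4.49 → outlier.
1518: M = 6.66 → outlier.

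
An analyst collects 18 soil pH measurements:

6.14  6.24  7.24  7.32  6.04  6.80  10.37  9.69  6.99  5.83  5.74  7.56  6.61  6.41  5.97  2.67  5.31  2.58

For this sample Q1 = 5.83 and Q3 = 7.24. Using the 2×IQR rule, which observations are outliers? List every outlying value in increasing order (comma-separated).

IQR = Q3 − Q1 = 7.24 − 5.83 = 1.41.
Lower fence = Q1 − 2·IQR = 5.83 − 2.82 = 3.01.
Upper fence = Q3 + 2·IQR = 7.24 + 2.82 = 10.06.
2.58 < 3.01 → outlier.
2.67 < 3.01 → outlier.
10.37 > 10.06 → outlier.
All remaining values lie within [3.01, 10.06].

2.58, 2.67, 10.37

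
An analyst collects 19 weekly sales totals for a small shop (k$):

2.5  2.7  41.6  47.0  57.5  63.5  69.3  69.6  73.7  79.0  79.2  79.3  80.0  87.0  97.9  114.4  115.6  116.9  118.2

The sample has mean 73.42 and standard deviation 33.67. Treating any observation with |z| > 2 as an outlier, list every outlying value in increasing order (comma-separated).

2.5, 2.7

Cutoffs at x̄ ± 2s: 73.42 ± 2·33.67 = [6.08, 140.76].
2.5: z = -2.11, |z| > 2 → outlier.
2.7: z = -2.10, |z| > 2 → outlier.
Every other value lies within [6.08, 140.76].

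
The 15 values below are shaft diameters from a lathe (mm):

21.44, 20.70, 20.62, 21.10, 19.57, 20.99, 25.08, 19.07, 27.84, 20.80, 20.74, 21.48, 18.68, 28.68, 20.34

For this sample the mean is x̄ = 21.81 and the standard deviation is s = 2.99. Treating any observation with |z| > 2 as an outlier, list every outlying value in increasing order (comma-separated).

27.84, 28.68

Cutoffs at x̄ ± 2s: 21.81 ± 2·2.99 = [15.83, 27.79].
27.84: z = 2.02, |z| > 2 → outlier.
28.68: z = 2.30, |z| > 2 → outlier.
Every other value lies within [15.83, 27.79].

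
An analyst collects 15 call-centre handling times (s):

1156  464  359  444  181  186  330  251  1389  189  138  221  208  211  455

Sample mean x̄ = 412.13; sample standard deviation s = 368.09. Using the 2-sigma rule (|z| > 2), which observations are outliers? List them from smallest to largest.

1156, 1389

Cutoffs at x̄ ± 2s: 412.13 ± 2·368.09 = [-324.05, 1148.31].
1156: z = 2.02, |z| > 2 → outlier.
1389: z = 2.65, |z| > 2 → outlier.
Every other value lies within [-324.05, 1148.31].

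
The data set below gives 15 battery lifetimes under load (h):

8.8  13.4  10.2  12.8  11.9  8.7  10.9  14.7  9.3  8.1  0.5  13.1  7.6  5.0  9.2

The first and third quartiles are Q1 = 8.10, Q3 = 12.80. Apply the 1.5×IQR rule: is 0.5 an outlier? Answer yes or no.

yes

IQR = Q3 − Q1 = 12.80 − 8.10 = 4.70.
Lower fence = Q1 − 1.5·IQR = 8.10 − 7.05 = 1.05.
Upper fence = Q3 + 1.5·IQR = 12.80 + 7.05 = 19.85.
0.5 lies below the lower fence.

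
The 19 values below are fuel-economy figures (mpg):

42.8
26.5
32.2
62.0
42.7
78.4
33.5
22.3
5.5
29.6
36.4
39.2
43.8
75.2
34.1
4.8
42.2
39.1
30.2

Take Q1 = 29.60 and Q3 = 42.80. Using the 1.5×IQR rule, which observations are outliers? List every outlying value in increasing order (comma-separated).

4.8, 5.5, 75.2, 78.4

IQR = Q3 − Q1 = 42.80 − 29.60 = 13.20.
Lower fence = Q1 − 1.5·IQR = 29.60 − 19.80 = 9.80.
Upper fence = Q3 + 1.5·IQR = 42.80 + 19.80 = 62.60.
4.8 < 9.80 → outlier.
5.5 < 9.80 → outlier.
75.2 > 62.60 → outlier.
78.4 > 62.60 → outlier.
All remaining values lie within [9.80, 62.60].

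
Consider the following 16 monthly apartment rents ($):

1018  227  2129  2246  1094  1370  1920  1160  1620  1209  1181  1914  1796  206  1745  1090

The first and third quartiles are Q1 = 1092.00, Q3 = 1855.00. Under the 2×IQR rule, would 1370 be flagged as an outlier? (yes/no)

IQR = Q3 − Q1 = 1855.00 − 1092.00 = 763.00.
Lower fence = Q1 − 2·IQR = 1092.00 − 1526.00 = -434.00.
Upper fence = Q3 + 2·IQR = 1855.00 + 1526.00 = 3381.00.
1370 lies within [-434.00, 3381.00].

no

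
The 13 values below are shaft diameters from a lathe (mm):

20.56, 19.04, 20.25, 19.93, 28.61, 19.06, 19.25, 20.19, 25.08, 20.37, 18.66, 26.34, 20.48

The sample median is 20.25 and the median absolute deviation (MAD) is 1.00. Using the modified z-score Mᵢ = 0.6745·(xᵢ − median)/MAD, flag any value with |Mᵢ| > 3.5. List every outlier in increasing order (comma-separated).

26.34, 28.61

|Mᵢ| > 3.5 ⇔ |xᵢ − 20.25| > 3.5·1.00/0.6745 = 5.19.
So outliers lie outside [15.06, 25.44].
26.34: M = 4.11 → outlier.
28.61: M = 5.64 → outlier.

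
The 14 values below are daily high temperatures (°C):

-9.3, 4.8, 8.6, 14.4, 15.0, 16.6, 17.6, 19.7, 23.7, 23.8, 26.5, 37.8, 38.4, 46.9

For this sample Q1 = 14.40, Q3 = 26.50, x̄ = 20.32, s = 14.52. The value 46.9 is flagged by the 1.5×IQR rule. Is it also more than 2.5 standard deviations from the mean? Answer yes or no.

z = (46.9 − 20.32) / 14.52 = 1.83.
|z| = 1.83 ≤ 2.5.

no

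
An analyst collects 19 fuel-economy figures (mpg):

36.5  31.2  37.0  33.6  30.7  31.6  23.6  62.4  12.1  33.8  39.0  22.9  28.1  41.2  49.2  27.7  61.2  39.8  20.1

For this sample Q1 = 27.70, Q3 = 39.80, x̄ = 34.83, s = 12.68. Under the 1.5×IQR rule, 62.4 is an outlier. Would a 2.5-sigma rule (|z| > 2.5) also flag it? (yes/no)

no

z = (62.4 − 34.83) / 12.68 = 2.17.
|z| = 2.17 ≤ 2.5.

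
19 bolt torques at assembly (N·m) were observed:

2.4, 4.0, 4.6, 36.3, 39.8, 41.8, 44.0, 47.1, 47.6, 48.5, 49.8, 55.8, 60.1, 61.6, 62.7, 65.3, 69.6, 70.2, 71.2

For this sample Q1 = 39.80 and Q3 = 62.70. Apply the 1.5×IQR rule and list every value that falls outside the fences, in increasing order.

IQR = Q3 − Q1 = 62.70 − 39.80 = 22.90.
Lower fence = Q1 − 1.5·IQR = 39.80 − 34.35 = 5.45.
Upper fence = Q3 + 1.5·IQR = 62.70 + 34.35 = 97.05.
2.4 < 5.45 → outlier.
4.0 < 5.45 → outlier.
4.6 < 5.45 → outlier.
All remaining values lie within [5.45, 97.05].

2.4, 4.0, 4.6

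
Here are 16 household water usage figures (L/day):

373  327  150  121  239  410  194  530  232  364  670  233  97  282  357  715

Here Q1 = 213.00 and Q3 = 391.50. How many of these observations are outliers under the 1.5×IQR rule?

2

IQR = 178.50; fences at 213.00 − 267.75 = -54.75 and 391.50 + 267.75 = 659.25.
Outside the cutoffs: 670, 715.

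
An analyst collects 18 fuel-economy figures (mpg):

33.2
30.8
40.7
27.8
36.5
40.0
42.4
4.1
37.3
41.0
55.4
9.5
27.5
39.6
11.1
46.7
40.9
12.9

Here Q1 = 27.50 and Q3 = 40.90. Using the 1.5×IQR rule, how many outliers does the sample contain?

IQR = 13.40; fences at 27.50 − 20.10 = 7.40 and 40.90 + 20.10 = 61.00.
Outside the cutoffs: 4.1.

1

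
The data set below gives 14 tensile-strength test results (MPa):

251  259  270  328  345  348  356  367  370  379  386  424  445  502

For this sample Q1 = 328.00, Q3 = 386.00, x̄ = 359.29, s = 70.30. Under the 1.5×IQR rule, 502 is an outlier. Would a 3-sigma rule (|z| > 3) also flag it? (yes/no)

no

z = (502 − 359.29) / 70.30 = 2.03.
|z| = 2.03 ≤ 3.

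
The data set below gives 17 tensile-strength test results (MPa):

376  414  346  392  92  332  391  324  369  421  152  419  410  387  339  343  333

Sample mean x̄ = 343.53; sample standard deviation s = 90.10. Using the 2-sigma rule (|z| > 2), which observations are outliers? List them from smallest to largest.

92, 152

Cutoffs at x̄ ± 2s: 343.53 ± 2·90.10 = [163.33, 523.73].
92: z = -2.79, |z| > 2 → outlier.
152: z = -2.13, |z| > 2 → outlier.
Every other value lies within [163.33, 523.73].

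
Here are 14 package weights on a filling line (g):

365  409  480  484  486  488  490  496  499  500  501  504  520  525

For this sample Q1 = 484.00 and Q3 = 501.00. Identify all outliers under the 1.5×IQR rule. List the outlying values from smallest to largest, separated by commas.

365, 409

IQR = Q3 − Q1 = 501.00 − 484.00 = 17.00.
Lower fence = Q1 − 1.5·IQR = 484.00 − 25.50 = 458.50.
Upper fence = Q3 + 1.5·IQR = 501.00 + 25.50 = 526.50.
365 < 458.50 → outlier.
409 < 458.50 → outlier.
All remaining values lie within [458.50, 526.50].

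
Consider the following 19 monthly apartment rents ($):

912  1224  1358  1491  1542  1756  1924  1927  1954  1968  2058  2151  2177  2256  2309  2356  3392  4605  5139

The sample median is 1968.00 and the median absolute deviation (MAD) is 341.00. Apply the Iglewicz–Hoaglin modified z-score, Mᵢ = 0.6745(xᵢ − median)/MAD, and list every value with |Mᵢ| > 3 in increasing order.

|Mᵢ| > 3 ⇔ |xᵢ − 1968.00| > 3·341.00/0.6745 = 1516.68.
So outliers lie outside [451.32, 3484.68].
4605: M = 5.22 → outlier.
5139: M = 6.27 → outlier.

4605, 5139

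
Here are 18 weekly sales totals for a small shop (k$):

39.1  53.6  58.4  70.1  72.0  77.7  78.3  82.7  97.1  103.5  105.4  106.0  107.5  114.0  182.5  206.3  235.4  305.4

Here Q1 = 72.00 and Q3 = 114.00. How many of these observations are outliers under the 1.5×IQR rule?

4

IQR = 42.00; fences at 72.00 − 63.00 = 9.00 and 114.00 + 63.00 = 177.00.
Outside the cutoffs: 182.5, 206.3, 235.4, 305.4.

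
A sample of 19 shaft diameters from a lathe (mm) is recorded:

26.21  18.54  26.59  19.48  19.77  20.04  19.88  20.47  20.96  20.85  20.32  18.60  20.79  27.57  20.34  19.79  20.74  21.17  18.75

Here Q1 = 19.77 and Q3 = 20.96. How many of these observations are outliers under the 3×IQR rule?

IQR = 1.19; fences at 19.77 − 3.57 = 16.20 and 20.96 + 3.57 = 24.53.
Outside the cutoffs: 26.21, 26.59, 27.57.

3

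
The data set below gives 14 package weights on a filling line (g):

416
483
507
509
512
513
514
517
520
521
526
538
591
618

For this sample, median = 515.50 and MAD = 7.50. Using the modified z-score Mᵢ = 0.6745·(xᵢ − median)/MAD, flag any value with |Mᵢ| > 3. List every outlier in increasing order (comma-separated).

416, 591, 618

|Mᵢ| > 3 ⇔ |xᵢ − 515.50| > 3·7.50/0.6745 = 33.36.
So outliers lie outside [482.14, 548.86].
416: M = -8.95 → outlier.
591: M = 6.79 → outlier.
618: M = 9.22 → outlier.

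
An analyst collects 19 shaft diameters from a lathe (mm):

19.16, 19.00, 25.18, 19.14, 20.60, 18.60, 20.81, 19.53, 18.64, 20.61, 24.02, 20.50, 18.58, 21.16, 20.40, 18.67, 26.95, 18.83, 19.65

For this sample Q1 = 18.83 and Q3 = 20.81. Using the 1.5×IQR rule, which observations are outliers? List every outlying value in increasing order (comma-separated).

24.02, 25.18, 26.95

IQR = Q3 − Q1 = 20.81 − 18.83 = 1.98.
Lower fence = Q1 − 1.5·IQR = 18.83 − 2.97 = 15.86.
Upper fence = Q3 + 1.5·IQR = 20.81 + 2.97 = 23.78.
24.02 > 23.78 → outlier.
25.18 > 23.78 → outlier.
26.95 > 23.78 → outlier.
All remaining values lie within [15.86, 23.78].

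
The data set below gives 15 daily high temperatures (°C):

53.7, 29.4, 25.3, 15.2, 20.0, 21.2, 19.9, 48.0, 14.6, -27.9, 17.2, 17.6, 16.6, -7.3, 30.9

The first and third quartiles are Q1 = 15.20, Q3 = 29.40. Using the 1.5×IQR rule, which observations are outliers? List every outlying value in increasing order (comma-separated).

IQR = Q3 − Q1 = 29.40 − 15.20 = 14.20.
Lower fence = Q1 − 1.5·IQR = 15.20 − 21.30 = -6.10.
Upper fence = Q3 + 1.5·IQR = 29.40 + 21.30 = 50.70.
-27.9 < -6.10 → outlier.
-7.3 < -6.10 → outlier.
53.7 > 50.70 → outlier.
All remaining values lie within [-6.10, 50.70].

-27.9, -7.3, 53.7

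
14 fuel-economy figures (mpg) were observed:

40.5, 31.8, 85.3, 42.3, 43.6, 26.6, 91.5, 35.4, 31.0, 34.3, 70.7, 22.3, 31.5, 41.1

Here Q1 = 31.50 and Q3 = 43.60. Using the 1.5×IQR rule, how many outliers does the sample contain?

3

IQR = 12.10; fences at 31.50 − 18.15 = 13.35 and 43.60 + 18.15 = 61.75.
Outside the cutoffs: 70.7, 85.3, 91.5.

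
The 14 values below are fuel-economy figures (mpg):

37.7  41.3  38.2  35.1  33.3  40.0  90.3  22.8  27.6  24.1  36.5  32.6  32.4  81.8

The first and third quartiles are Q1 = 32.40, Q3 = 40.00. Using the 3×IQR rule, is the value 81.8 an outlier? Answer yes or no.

yes

IQR = Q3 − Q1 = 40.00 − 32.40 = 7.60.
Lower fence = Q1 − 3·IQR = 32.40 − 22.80 = 9.60.
Upper fence = Q3 + 3·IQR = 40.00 + 22.80 = 62.80.
81.8 lies above the upper fence.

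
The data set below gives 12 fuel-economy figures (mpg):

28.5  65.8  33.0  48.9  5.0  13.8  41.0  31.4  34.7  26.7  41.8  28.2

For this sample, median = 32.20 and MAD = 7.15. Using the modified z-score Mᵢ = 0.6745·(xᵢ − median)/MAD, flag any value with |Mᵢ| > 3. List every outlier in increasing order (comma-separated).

65.8

|Mᵢ| > 3 ⇔ |xᵢ − 32.20| > 3·7.15/0.6745 = 31.80.
So outliers lie outside [0.40, 64.00].
65.8: M = 3.17 → outlier.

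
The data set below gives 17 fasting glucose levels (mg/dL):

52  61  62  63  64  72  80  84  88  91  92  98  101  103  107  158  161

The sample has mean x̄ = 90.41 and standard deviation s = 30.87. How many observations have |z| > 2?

Cutoffs: x̄ ± 2s = [28.67, 152.15].
Outside the cutoffs: 158, 161.

2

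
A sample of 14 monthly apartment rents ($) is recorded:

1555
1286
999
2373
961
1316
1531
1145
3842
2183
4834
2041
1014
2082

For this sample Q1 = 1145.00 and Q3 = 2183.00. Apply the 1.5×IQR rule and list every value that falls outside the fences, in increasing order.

3842, 4834

IQR = Q3 − Q1 = 2183.00 − 1145.00 = 1038.00.
Lower fence = Q1 − 1.5·IQR = 1145.00 − 1557.00 = -412.00.
Upper fence = Q3 + 1.5·IQR = 2183.00 + 1557.00 = 3740.00.
3842 > 3740.00 → outlier.
4834 > 3740.00 → outlier.
All remaining values lie within [-412.00, 3740.00].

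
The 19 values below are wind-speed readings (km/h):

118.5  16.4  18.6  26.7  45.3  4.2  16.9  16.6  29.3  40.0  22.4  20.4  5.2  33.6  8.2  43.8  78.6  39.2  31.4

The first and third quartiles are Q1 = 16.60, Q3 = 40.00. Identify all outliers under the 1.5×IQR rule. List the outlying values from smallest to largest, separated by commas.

78.6, 118.5

IQR = Q3 − Q1 = 40.00 − 16.60 = 23.40.
Lower fence = Q1 − 1.5·IQR = 16.60 − 35.10 = -18.50.
Upper fence = Q3 + 1.5·IQR = 40.00 + 35.10 = 75.10.
78.6 > 75.10 → outlier.
118.5 > 75.10 → outlier.
All remaining values lie within [-18.50, 75.10].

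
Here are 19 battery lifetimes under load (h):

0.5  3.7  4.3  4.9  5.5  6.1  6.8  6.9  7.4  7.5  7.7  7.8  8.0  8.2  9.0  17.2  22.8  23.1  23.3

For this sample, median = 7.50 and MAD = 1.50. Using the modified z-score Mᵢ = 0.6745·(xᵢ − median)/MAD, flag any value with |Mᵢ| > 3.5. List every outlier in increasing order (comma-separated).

|Mᵢ| > 3.5 ⇔ |xᵢ − 7.50| > 3.5·1.50/0.6745 = 7.78.
So outliers lie outside [-0.28, 15.28].
17.2: M = 4.36 → outlier.
22.8: M = 6.88 → outlier.
23.1: M = 7.01 → outlier.
23.3: M = 7.10 → outlier.

17.2, 22.8, 23.1, 23.3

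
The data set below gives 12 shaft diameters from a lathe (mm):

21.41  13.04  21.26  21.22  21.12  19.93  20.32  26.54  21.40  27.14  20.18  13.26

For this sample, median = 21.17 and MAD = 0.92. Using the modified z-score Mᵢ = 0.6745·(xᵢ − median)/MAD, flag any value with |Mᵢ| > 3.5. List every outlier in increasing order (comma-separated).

|Mᵢ| > 3.5 ⇔ |xᵢ − 21.17| > 3.5·0.92/0.6745 = 4.77.
So outliers lie outside [16.40, 25.94].
13.04: M = -5.96 → outlier.
13.26: M = -5.80 → outlier.
26.54: M = 3.94 → outlier.
27.14: M = 4.38 → outlier.

13.04, 13.26, 26.54, 27.14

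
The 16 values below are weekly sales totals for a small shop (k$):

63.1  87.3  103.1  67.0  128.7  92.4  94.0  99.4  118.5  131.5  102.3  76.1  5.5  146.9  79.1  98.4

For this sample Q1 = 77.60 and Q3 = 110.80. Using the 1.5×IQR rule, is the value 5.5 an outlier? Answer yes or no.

yes

IQR = Q3 − Q1 = 110.80 − 77.60 = 33.20.
Lower fence = Q1 − 1.5·IQR = 77.60 − 49.80 = 27.80.
Upper fence = Q3 + 1.5·IQR = 110.80 + 49.80 = 160.60.
5.5 lies below the lower fence.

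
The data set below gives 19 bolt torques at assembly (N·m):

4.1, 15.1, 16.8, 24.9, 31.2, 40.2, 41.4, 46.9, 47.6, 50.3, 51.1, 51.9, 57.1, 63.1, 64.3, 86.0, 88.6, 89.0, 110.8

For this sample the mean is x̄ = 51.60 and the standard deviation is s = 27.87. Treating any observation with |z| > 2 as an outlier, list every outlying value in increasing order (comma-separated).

110.8

Cutoffs at x̄ ± 2s: 51.60 ± 2·27.87 = [-4.14, 107.34].
110.8: z = 2.12, |z| > 2 → outlier.
Every other value lies within [-4.14, 107.34].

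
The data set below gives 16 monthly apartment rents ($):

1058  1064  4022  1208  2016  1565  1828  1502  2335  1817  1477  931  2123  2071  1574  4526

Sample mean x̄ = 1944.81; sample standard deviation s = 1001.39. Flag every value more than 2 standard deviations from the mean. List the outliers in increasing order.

4022, 4526

Cutoffs at x̄ ± 2s: 1944.81 ± 2·1001.39 = [-57.97, 3947.59].
4022: z = 2.07, |z| > 2 → outlier.
4526: z = 2.58, |z| > 2 → outlier.
Every other value lies within [-57.97, 3947.59].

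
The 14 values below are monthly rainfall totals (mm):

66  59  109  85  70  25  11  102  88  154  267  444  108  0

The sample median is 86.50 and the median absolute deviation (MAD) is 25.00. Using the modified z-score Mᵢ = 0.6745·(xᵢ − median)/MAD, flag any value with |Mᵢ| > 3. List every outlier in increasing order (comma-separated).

267, 444

|Mᵢ| > 3 ⇔ |xᵢ − 86.50| > 3·25.00/0.6745 = 111.19.
So outliers lie outside [-24.69, 197.69].
267: M = 4.87 → outlier.
444: M = 9.65 → outlier.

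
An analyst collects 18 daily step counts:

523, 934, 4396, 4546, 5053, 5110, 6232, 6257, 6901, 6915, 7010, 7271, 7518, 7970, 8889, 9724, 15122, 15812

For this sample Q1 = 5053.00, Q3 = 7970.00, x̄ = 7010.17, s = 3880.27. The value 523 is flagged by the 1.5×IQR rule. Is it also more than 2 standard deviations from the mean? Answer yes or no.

no

z = (523 − 7010.17) / 3880.27 = -1.67.
|z| = 1.67 ≤ 2.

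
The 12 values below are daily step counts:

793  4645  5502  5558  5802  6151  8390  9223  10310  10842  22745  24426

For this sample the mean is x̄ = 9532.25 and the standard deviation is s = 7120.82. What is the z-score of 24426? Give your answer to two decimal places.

2.09

z = (24426 − 9532.25) / 7120.82 = 2.09.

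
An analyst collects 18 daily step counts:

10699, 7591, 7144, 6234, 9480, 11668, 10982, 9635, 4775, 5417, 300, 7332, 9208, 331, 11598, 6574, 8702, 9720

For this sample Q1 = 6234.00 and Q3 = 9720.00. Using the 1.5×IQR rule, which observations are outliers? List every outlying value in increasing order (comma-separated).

300, 331

IQR = Q3 − Q1 = 9720.00 − 6234.00 = 3486.00.
Lower fence = Q1 − 1.5·IQR = 6234.00 − 5229.00 = 1005.00.
Upper fence = Q3 + 1.5·IQR = 9720.00 + 5229.00 = 14949.00.
300 < 1005.00 → outlier.
331 < 1005.00 → outlier.
All remaining values lie within [1005.00, 14949.00].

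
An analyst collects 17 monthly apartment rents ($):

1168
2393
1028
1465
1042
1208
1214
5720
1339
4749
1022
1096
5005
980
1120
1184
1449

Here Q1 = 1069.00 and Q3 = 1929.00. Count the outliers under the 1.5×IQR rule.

3

IQR = 860.00; fences at 1069.00 − 1290.00 = -221.00 and 1929.00 + 1290.00 = 3219.00.
Outside the cutoffs: 4749, 5005, 5720.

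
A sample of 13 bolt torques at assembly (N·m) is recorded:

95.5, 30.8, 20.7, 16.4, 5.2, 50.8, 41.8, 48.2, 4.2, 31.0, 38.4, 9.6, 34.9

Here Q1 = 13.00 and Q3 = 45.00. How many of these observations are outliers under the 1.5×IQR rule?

IQR = 32.00; fences at 13.00 − 48.00 = -35.00 and 45.00 + 48.00 = 93.00.
Outside the cutoffs: 95.5.

1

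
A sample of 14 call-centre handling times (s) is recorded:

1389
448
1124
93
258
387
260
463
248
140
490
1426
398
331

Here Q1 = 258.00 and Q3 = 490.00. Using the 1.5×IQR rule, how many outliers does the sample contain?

3

IQR = 232.00; fences at 258.00 − 348.00 = -90.00 and 490.00 + 348.00 = 838.00.
Outside the cutoffs: 1124, 1389, 1426.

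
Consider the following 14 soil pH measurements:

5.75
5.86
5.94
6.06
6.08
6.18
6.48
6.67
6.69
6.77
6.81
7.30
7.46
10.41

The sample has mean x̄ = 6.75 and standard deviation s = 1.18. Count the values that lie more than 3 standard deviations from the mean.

1

Cutoffs: x̄ ± 3s = [3.21, 10.29].
Outside the cutoffs: 10.41.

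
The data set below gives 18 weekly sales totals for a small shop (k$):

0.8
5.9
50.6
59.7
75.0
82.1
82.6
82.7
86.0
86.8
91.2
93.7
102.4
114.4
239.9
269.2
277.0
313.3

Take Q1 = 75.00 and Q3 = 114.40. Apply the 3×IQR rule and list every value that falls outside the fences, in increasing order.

IQR = Q3 − Q1 = 114.40 − 75.00 = 39.40.
Lower fence = Q1 − 3·IQR = 75.00 − 118.20 = -43.20.
Upper fence = Q3 + 3·IQR = 114.40 + 118.20 = 232.60.
239.9 > 232.60 → outlier.
269.2 > 232.60 → outlier.
277.0 > 232.60 → outlier.
313.3 > 232.60 → outlier.
All remaining values lie within [-43.20, 232.60].

239.9, 269.2, 277.0, 313.3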